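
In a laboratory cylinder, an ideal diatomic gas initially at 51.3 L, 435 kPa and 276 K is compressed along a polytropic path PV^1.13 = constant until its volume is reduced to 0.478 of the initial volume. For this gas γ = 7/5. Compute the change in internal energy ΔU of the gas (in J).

5620 J

n = P₁V₁/(RT₁) = 435×51.3/(8.314×276) = 9.72 mol.
Polytropic n=1.13: T₂ = T₁(V₁/V₂)^(n−1) = 276×(2.09)^0.13 = 304 K; P₂ = P₁(V₁/V₂)^n = 1000 kPa.
For an ideal gas ΔU = nCvΔT with Cv = (5/2)R = 20.8 J/(mol·K).
ΔU = 9.72×20.8×(304−276) = 5620 J.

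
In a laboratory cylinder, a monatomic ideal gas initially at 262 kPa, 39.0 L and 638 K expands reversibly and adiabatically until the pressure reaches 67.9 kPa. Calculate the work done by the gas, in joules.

n = P₁V₁/(RT₁) = 262×39.0/(8.314×638) = 1.93 mol.
Adiabatic: T₂/T₁ = (P₂/P₁)^((γ−1)/γ) ⇒ T₂ = 638×(0.259)^0.400 = 372 K; V₂ = 87.7 L.
ΔU = nCvΔT = 1.93×12.5×(372−638) = -6400 J.
Q = 0 for an adiabatic process, so W = −ΔU = 6400 J.

6400 J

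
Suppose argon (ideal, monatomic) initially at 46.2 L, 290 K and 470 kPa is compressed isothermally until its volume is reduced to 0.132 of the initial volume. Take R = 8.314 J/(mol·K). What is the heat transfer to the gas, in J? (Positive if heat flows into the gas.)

n = P₁V₁/(RT₁) = 470×46.2/(8.314×290) = 9.01 mol.
Isothermal: T stays 290 K; PV = const ⇒ V₂ = 6.10 L, P₂ = 3560 kPa.
ΔU = 0 (ideal gas, T constant).
W = nRT ln(V₂/V₁) = 9.01×8.314×290×ln(0.132) = -44000 J.
Q = ΔU + W = -44000 J.

-44000 J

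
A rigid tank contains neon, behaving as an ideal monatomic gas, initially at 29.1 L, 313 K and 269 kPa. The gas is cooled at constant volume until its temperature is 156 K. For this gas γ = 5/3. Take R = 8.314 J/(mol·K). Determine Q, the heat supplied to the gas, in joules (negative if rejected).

-5890 J

n = P₁V₁/(RT₁) = 269×29.1/(8.314×313) = 3.01 mol.
Isochoric: V stays 29.1 L; P/T = const ⇒ T₂ = 156 K, P₂ = 134 kPa.
W = 0 (no volume change).
ΔU = nCvΔT = 3.01×12.5×(156−313) = -5890 J.
Q = ΔU = -5890 J.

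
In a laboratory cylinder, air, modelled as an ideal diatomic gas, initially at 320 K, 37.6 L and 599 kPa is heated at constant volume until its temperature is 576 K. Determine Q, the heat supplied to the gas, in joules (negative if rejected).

n = P₁V₁/(RT₁) = 599×37.6/(8.314×320) = 8.47 mol.
Isochoric: V stays 37.6 L; P/T = const ⇒ T₂ = 576 K, P₂ = 1080 kPa.
W = 0 (no volume change).
ΔU = nCvΔT = 8.47×20.8×(576−320) = 45000 J.
Q = ΔU = 45000 J.

45000 J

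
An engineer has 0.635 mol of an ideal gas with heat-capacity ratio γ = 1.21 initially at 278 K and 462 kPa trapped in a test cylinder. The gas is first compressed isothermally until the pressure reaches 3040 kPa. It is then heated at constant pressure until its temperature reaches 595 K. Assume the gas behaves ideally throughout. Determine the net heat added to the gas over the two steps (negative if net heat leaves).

V₁ = nRT₁/P₁ = 0.635×8.314×278/462 = 3.18 L.
Step 1 — Isothermal: T stays 278 K; PV = const ⇒ V₂ = 0.483 L, P₂ = 3040 kPa.
ΔU = 0 (ideal gas, T constant).
W = nRT ln(V₂/V₁) = 0.635×8.314×278×ln(0.152) = -2770 J.
Q = ΔU + W = -2770 J.
State after step 1: P = 3040 kPa, V = 0.483 L, T = 278 K.
Step 2 — Isobaric: P stays 3040 kPa; V/T = const ⇒ T₂ = 595 K, V₂ = 1.03 L.
W = PΔV = 3040×(1.03−0.483) kPa·L = 1670 J.
ΔU = nCvΔT = 0.635×39.6×(595−278) = 7970 J.
Q = ΔU + W = nCpΔT = 9640 J.
Net over both steps: W = -1090 J, Q = 6880 J, ΔU = 7970 J.

6880 J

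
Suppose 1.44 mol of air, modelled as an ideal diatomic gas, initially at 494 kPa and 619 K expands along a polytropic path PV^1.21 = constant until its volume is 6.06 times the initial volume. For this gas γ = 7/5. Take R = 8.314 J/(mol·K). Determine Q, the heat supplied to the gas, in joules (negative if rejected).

V₁ = nRT₁/P₁ = 1.44×8.314×619/494 = 15.0 L.
Polytropic n=1.21: T₂ = T₁(V₁/V₂)^(n−1) = 619×(0.165)^0.21 = 424 K; P₂ = P₁(V₁/V₂)^n = 55.8 kPa.
W = (P₁V₁−P₂V₂)/(n−1) = (494×15.0−55.8×90.9)/0.21 = 11100 J.
ΔU = nCvΔT = 1.44×20.8×(424−619) = -5840 J.
Q = ΔU + W = 5280 J.

5280 J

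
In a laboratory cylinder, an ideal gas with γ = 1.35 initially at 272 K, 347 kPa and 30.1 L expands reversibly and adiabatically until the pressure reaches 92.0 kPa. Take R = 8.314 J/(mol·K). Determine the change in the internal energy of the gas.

-8690 J

n = P₁V₁/(RT₁) = 347×30.1/(8.314×272) = 4.62 mol.
Adiabatic: T₂/T₁ = (P₂/P₁)^((γ−1)/γ) ⇒ T₂ = 272×(0.265)^0.259 = 193 K; V₂ = 80.5 L.
For an ideal gas ΔU = nCvΔT with Cv = R/(γ−1) = 23.8 J/(mol·K).
ΔU = 4.62×23.8×(193−272) = -8690 J.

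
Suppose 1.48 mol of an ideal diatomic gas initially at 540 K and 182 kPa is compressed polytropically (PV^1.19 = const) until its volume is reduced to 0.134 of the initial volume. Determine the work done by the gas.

-16300 J

V₁ = nRT₁/P₁ = 1.48×8.314×540/182 = 36.5 L.
Polytropic n=1.19: T₂ = T₁(V₁/V₂)^(n−1) = 540×(7.46)^0.19 = 791 K; P₂ = P₁(V₁/V₂)^n = 1990 kPa.
W = (P₁V₁−P₂V₂)/(n−1) = (182×36.5−1990×4.89)/0.19 = -16300 J.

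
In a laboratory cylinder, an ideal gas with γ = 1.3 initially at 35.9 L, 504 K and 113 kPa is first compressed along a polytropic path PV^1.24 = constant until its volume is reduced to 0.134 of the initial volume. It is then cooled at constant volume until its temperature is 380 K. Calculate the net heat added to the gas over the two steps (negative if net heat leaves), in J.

n = P₁V₁/(RT₁) = 113×35.9/(8.314×504) = 0.968 mol.
Step 1 — Polytropic n=1.24: T₂ = T₁(V₁/V₂)^(n−1) = 504×(7.46)^0.24 = 816 K; P₂ = P₁(V₁/V₂)^n = 1370 kPa.
W = (P₁V₁−P₂V₂)/(n−1) = (113×35.9−1370×4.81)/0.24 = -10500 J.
ΔU = nCvΔT = 0.968×27.7×(816−504) = 8380 J.
Q = ΔU + W = -2100 J.
State after step 1: P = 1370 kPa, V = 4.81 L, T = 816 K.
Step 2 — Isochoric: V stays 4.81 L; P/T = const ⇒ T₂ = 380 K, P₂ = 636 kPa.
W = 0 (no volume change).
ΔU = nCvΔT = 0.968×27.7×(380−816) = -11700 J.
Q = ΔU = -11700 J.
Net over both steps: W = -10500 J, Q = -13800 J, ΔU = -3330 J.

-13800 J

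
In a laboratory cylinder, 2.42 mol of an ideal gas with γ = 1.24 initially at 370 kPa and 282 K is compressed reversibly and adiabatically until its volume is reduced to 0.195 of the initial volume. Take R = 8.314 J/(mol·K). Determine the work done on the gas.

V₁ = nRT₁/P₁ = 2.42×8.314×282/370 = 15.3 L.
Adiabatic: TV^(γ−1) = const ⇒ T₂ = 282×(5.13)^0.240 = 417 K; PV^γ = const ⇒ P₂ = 2810 kPa.
ΔU = nCvΔT = 2.42×34.6×(417−282) = 11400 J.
Q = 0 for an adiabatic process, so W = −ΔU = -11400 J.
Work done on the gas = −W_by = 11400 J.

11400 J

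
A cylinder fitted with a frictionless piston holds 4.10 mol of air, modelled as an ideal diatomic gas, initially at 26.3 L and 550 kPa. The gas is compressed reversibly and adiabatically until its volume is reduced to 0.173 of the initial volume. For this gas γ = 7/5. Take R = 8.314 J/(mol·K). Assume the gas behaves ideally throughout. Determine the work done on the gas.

T₁ = P₁V₁/(nR) = 550×26.3/(4.10×8.314) = 424 K.
Adiabatic: TV^(γ−1) = const ⇒ T₂ = 424×(5.78)^0.400 = 856 K; PV^γ = const ⇒ P₂ = 6410 kPa.
ΔU = nCvΔT = 4.10×20.8×(856−424) = 36800 J.
Q = 0 for an adiabatic process, so W = −ΔU = -36800 J.
Work done on the gas = −W_by = 36800 J.

36800 J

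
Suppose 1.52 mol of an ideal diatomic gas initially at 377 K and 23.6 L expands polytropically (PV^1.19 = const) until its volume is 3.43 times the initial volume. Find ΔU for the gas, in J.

-2490 J

P₁ = nRT₁/V₁ = 1.52×8.314×377/23.6 = 202 kPa.
Polytropic n=1.19: T₂ = T₁(V₁/V₂)^(n−1) = 377×(0.292)^0.19 = 298 K; P₂ = P₁(V₁/V₂)^n = 46.6 kPa.
For an ideal gas ΔU = nCvΔT with Cv = (5/2)R = 20.8 J/(mol·K).
ΔU = 1.52×20.8×(298−377) = -2490 J.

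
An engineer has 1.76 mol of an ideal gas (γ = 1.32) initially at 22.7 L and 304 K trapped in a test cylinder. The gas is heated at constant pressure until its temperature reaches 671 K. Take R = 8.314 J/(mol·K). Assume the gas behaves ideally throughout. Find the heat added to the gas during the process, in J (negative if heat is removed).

22200 J

P₁ = nRT₁/V₁ = 1.76×8.314×304/22.7 = 196 kPa.
Isobaric: P stays 196 kPa; V/T = const ⇒ T₂ = 671 K, V₂ = 50.1 L.
W = PΔV = 196×(50.1−22.7) kPa·L = 5370 J.
ΔU = nCvΔT = 1.76×26.0×(671−304) = 16800 J.
Q = ΔU + W = nCpΔT = 22200 J.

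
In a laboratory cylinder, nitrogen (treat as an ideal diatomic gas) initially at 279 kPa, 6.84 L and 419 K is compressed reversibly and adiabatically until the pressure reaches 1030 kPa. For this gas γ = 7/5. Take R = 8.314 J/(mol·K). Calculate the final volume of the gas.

2.69 L

Adiabatic: T₂/T₁ = (P₂/P₁)^((γ−1)/γ) ⇒ T₂ = 419×(3.69)^0.286 = 609 K; V₂ = 2.69 L.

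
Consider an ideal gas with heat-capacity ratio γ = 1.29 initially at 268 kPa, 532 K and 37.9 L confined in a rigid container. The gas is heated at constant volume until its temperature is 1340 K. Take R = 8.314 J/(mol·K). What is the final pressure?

Isochoric: V stays 37.9 L; P/T = const ⇒ T₂ = 1340 K, P₂ = 675 kPa.

675 kPa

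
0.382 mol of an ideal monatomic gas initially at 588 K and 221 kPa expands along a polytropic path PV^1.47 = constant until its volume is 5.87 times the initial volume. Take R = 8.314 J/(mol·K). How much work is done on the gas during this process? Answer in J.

-2240 J

V₁ = nRT₁/P₁ = 0.382×8.314×588/221 = 8.45 L.
Polytropic n=1.47: T₂ = T₁(V₁/V₂)^(n−1) = 588×(0.170)^0.47 = 256 K; P₂ = P₁(V₁/V₂)^n = 16.4 kPa.
W = (P₁V₁−P₂V₂)/(n−1) = (221×8.45−16.4×49.6)/0.47 = 2240 J.
Work done on the gas = −W_by = -2240 J.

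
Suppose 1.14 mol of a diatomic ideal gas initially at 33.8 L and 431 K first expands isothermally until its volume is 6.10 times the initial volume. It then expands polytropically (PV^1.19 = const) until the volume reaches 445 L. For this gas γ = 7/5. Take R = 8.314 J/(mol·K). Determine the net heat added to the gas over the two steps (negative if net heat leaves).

8920 J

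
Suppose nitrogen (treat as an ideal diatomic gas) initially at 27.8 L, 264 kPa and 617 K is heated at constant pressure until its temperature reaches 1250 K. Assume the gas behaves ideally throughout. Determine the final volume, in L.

56.3 L

Isobaric: P stays 264 kPa; V/T = const ⇒ T₂ = 1250 K, V₂ = 56.3 L.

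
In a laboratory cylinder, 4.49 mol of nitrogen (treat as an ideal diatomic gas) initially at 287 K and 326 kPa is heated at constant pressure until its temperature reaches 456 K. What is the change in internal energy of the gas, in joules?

15800 J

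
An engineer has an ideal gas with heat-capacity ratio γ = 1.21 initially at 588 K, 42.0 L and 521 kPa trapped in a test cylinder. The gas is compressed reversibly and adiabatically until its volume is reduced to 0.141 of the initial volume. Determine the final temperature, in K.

887 K

Adiabatic: TV^(γ−1) = const ⇒ T₂ = 588×(7.09)^0.210 = 887 K; PV^γ = const ⇒ P₂ = 5580 kPa.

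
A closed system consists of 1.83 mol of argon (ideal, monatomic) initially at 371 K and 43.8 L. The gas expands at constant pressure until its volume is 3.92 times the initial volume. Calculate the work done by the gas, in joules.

P₁ = nRT₁/V₁ = 1.83×8.314×371/43.8 = 129 kPa.
Isobaric: P stays 129 kPa; V/T = const ⇒ T₂ = 1450 K, V₂ = 172 L.
W = PΔV = 129×(172−43.8) kPa·L = 16500 J.

16500 J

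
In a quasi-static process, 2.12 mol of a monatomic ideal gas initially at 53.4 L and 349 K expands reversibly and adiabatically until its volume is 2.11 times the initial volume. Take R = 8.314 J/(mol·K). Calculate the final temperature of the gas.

212 K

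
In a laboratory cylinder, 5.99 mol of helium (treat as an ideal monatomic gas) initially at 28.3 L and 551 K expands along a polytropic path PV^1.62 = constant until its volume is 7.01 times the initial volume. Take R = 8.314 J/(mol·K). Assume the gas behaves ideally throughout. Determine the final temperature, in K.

P₁ = nRT₁/V₁ = 5.99×8.314×551/28.3 = 970 kPa.
Polytropic n=1.62: T₂ = T₁(V₁/V₂)^(n−1) = 551×(0.143)^0.62 = 165 K; P₂ = P₁(V₁/V₂)^n = 41.4 kPa.

165 K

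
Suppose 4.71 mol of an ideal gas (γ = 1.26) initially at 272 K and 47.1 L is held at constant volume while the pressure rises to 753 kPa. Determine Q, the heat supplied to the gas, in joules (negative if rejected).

95400 J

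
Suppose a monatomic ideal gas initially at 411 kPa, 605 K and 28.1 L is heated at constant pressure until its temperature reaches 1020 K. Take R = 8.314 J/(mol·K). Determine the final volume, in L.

Isobaric: P stays 411 kPa; V/T = const ⇒ T₂ = 1020 K, V₂ = 47.4 L.

47.4 L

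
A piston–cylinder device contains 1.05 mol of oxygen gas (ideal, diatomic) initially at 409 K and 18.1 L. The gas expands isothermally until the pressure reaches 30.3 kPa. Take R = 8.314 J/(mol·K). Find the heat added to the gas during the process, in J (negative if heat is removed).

6690 J

P₁ = nRT₁/V₁ = 1.05×8.314×409/18.1 = 197 kPa.
Isothermal: T stays 409 K; PV = const ⇒ V₂ = 118 L, P₂ = 30.3 kPa.
ΔU = 0 (ideal gas, T constant).
W = nRT ln(V₂/V₁) = 1.05×8.314×409×ln(6.51) = 6690 J.
Q = ΔU + W = 6690 J.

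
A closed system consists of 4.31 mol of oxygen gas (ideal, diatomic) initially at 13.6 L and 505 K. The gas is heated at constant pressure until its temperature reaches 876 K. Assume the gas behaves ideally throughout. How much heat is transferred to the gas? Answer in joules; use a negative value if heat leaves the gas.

46500 J

P₁ = nRT₁/V₁ = 4.31×8.314×505/13.6 = 1330 kPa.
Isobaric: P stays 1330 kPa; V/T = const ⇒ T₂ = 876 K, V₂ = 23.6 L.
W = PΔV = 1330×(23.6−13.6) kPa·L = 13300 J.
ΔU = nCvΔT = 4.31×20.8×(876−505) = 33200 J.
Q = ΔU + W = nCpΔT = 46500 J.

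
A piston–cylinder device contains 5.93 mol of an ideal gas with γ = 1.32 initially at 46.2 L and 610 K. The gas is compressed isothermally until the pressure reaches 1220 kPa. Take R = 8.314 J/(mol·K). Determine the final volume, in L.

P₁ = nRT₁/V₁ = 5.93×8.314×610/46.2 = 651 kPa.
Isothermal: T stays 610 K; PV = const ⇒ V₂ = 24.7 L, P₂ = 1220 kPa.

24.7 L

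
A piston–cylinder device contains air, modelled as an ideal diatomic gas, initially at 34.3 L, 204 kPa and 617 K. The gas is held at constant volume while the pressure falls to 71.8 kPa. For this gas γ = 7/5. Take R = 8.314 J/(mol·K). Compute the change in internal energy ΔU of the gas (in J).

n = P₁V₁/(RT₁) = 204×34.3/(8.314×617) = 1.36 mol.
Isochoric: V stays 34.3 L; P/T = const ⇒ T₂ = 217 K, P₂ = 71.8 kPa.
For an ideal gas ΔU = nCvΔT with Cv = (5/2)R = 20.8 J/(mol·K).
ΔU = 1.36×20.8×(217−617) = -11300 J.

-11300 J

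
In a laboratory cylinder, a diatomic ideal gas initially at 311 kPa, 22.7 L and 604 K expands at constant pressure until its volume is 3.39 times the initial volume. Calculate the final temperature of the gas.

Isobaric: P stays 311 kPa; V/T = const ⇒ T₂ = 2050 K, V₂ = 77.0 L.

2050 K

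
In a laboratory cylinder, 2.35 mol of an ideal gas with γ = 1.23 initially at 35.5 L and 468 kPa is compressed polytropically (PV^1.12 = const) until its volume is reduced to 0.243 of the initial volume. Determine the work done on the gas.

25600 J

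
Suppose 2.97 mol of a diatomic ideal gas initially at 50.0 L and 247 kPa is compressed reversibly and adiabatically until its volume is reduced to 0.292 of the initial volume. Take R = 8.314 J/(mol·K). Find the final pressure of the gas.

T₁ = P₁V₁/(nR) = 247×50.0/(2.97×8.314) = 500 K.
Adiabatic: TV^(γ−1) = const ⇒ T₂ = 500×(3.42)^0.400 = 818 K; PV^γ = const ⇒ P₂ = 1380 kPa.

1380 kPa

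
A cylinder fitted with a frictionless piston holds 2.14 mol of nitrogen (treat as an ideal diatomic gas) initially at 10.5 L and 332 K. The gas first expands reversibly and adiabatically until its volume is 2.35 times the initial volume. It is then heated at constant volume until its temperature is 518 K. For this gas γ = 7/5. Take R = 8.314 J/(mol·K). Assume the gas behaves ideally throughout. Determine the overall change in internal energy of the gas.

8270 J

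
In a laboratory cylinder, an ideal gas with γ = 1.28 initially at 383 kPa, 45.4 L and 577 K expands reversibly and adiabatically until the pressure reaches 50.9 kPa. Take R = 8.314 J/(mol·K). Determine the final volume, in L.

220 L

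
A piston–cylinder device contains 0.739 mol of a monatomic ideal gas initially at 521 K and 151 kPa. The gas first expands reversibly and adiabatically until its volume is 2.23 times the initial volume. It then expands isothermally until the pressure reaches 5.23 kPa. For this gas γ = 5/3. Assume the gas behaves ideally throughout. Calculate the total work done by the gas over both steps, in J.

5790 J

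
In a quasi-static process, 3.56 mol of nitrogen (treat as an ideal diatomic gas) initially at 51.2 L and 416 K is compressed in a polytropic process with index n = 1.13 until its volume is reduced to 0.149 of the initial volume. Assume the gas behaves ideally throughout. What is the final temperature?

533 K

P₁ = nRT₁/V₁ = 3.56×8.314×416/51.2 = 240 kPa.
Polytropic n=1.13: T₂ = T₁(V₁/V₂)^(n−1) = 416×(6.71)^0.13 = 533 K; P₂ = P₁(V₁/V₂)^n = 2070 kPa.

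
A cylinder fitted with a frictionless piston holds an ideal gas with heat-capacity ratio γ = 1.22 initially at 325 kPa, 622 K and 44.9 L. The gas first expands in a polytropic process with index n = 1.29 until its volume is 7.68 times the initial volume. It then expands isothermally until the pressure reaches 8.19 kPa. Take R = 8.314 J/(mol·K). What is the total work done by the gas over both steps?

n = P₁V₁/(RT₁) = 325×44.9/(8.314×622) = 2.82 mol.
Step 1 — Polytropic n=1.29: T₂ = T₁(V₁/V₂)^(n−1) = 622×(0.130)^0.29 = 344 K; P₂ = P₁(V₁/V₂)^n = 23.4 kPa.
W = (P₁V₁−P₂V₂)/(n−1) = (325×44.9−23.4×345)/0.29 = 22500 J.
ΔU = nCvΔT = 2.82×37.8×(344−622) = -29600 J.
Q = ΔU + W = -7150 J.
State after step 1: P = 23.4 kPa, V = 345 L, T = 344 K.
Step 2 — Isothermal: T stays 344 K; PV = const ⇒ V₂ = 986 L, P₂ = 8.19 kPa.
ΔU = 0 (ideal gas, T constant).
W = nRT ln(V₂/V₁) = 2.82×8.314×344×ln(2.86) = 8490 J.
Q = ΔU + W = 8490 J.
Net over both steps: W = 31000 J, Q = 1350 J, ΔU = -29600 J.

31000 J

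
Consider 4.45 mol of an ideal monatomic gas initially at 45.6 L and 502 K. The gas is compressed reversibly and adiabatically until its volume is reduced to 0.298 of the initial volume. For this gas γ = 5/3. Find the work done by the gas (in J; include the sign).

-34600 J

P₁ = nRT₁/V₁ = 4.45×8.314×502/45.6 = 407 kPa.
Adiabatic: TV^(γ−1) = const ⇒ T₂ = 502×(3.36)^0.667 = 1130 K; PV^γ = const ⇒ P₂ = 3060 kPa.
ΔU = nCvΔT = 4.45×12.5×(1130−502) = 34600 J.
Q = 0 for an adiabatic process, so W = −ΔU = -34600 J.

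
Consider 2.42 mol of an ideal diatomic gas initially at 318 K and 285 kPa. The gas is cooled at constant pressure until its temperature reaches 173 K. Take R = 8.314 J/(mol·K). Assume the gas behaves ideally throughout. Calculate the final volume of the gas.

12.2 L

V₁ = nRT₁/P₁ = 2.42×8.314×318/285 = 22.4 L.
Isobaric: P stays 285 kPa; V/T = const ⇒ T₂ = 173 K, V₂ = 12.2 L.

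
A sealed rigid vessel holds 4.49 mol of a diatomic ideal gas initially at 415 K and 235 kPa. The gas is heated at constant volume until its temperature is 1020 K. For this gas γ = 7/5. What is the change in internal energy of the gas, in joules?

56500 J

V₁ = nRT₁/P₁ = 4.49×8.314×415/235 = 65.9 L.
Isochoric: V stays 65.9 L; P/T = const ⇒ T₂ = 1020 K, P₂ = 578 kPa.
For an ideal gas ΔU = nCvΔT with Cv = (5/2)R = 20.8 J/(mol·K).
ΔU = 4.49×20.8×(1020−415) = 56500 J.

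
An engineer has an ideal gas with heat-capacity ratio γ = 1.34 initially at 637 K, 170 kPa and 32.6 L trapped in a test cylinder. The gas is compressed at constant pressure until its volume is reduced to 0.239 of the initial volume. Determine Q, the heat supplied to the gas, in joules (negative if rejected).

-16600 J

n = P₁V₁/(RT₁) = 170×32.6/(8.314×637) = 1.05 mol.
Isobaric: P stays 170 kPa; V/T = const ⇒ T₂ = 152 K, V₂ = 7.79 L.
W = PΔV = 170×(7.79−32.6) kPa·L = -4220 J.
ΔU = nCvΔT = 1.05×24.5×(152−637) = -12400 J.
Q = ΔU + W = nCpΔT = -16600 J.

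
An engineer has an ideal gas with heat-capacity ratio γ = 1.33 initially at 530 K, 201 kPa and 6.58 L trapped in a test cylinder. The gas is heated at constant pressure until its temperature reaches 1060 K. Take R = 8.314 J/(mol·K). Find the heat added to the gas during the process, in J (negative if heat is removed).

5330 J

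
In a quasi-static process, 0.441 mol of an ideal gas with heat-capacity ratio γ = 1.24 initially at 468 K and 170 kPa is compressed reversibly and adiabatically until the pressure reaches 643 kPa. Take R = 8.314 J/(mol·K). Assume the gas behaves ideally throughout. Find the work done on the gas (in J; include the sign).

V₁ = nRT₁/P₁ = 0.441×8.314×468/170 = 10.1 L.
Adiabatic: T₂/T₁ = (P₂/P₁)^((γ−1)/γ) ⇒ T₂ = 468×(3.78)^0.194 = 605 K; V₂ = 3.45 L.
ΔU = nCvΔT = 0.441×34.6×(605−468) = 2100 J.
Q = 0 for an adiabatic process, so W = −ΔU = -2100 J.
Work done on the gas = −W_by = 2100 J.

2100 J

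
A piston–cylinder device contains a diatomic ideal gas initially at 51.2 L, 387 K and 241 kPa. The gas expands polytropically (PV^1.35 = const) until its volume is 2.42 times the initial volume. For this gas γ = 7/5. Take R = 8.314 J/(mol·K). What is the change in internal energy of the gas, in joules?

n = P₁V₁/(RT₁) = 241×51.2/(8.314×387) = 3.84 mol.
Polytropic n=1.35: T₂ = T₁(V₁/V₂)^(n−1) = 387×(0.413)^0.35 = 284 K; P₂ = P₁(V₁/V₂)^n = 73.1 kPa.
For an ideal gas ΔU = nCvΔT with Cv = (5/2)R = 20.8 J/(mol·K).
ΔU = 3.84×20.8×(284−387) = -8210 J.

-8210 J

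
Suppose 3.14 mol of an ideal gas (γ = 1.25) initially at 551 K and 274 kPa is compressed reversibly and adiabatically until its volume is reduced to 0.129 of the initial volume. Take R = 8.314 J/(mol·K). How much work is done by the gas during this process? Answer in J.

V₁ = nRT₁/P₁ = 3.14×8.314×551/274 = 52.5 L.
Adiabatic: TV^(γ−1) = const ⇒ T₂ = 551×(7.75)^0.250 = 919 K; PV^γ = const ⇒ P₂ = 3540 kPa.
ΔU = nCvΔT = 3.14×33.3×(919−551) = 38500 J.
Q = 0 for an adiabatic process, so W = −ΔU = -38500 J.

-38500 J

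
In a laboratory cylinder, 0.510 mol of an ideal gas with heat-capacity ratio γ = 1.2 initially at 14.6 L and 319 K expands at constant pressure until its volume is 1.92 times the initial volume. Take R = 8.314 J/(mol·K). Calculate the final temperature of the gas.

612 K

P₁ = nRT₁/V₁ = 0.510×8.314×319/14.6 = 92.6 kPa.
Isobaric: P stays 92.6 kPa; V/T = const ⇒ T₂ = 612 K, V₂ = 28.0 L.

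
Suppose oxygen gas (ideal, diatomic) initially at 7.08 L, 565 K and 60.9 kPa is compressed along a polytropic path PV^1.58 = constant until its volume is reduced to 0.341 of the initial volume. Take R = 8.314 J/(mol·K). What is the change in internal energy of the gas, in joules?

934 J

n = P₁V₁/(RT₁) = 60.9×7.08/(8.314×565) = 0.0918 mol.
Polytropic n=1.58: T₂ = T₁(V₁/V₂)^(n−1) = 565×(2.93)^0.58 = 1050 K; P₂ = P₁(V₁/V₂)^n = 333 kPa.
For an ideal gas ΔU = nCvΔT with Cv = (5/2)R = 20.8 J/(mol·K).
ΔU = 0.0918×20.8×(1050−565) = 934 J.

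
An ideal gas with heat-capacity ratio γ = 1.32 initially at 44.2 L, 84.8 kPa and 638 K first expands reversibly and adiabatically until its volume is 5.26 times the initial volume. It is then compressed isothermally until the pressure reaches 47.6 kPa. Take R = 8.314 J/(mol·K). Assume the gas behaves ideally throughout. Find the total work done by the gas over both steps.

1270 J

n = P₁V₁/(RT₁) = 84.8×44.2/(8.314×638) = 0.707 mol.
Step 1 — Adiabatic: TV^(γ−1) = const ⇒ T₂ = 638×(0.190)^0.320 = 375 K; PV^γ = const ⇒ P₂ = 9.48 kPa.
ΔU = nCvΔT = 0.707×26.0×(375−638) = -4830 J.
Q = 0 for an adiabatic process, so W = −ΔU = 4830 J.
State after step 1: P = 9.48 kPa, V = 232 L, T = 375 K.
Step 2 — Isothermal: T stays 375 K; PV = const ⇒ V₂ = 46.3 L, P₂ = 47.6 kPa.
ΔU = 0 (ideal gas, T constant).
W = nRT ln(V₂/V₁) = 0.707×8.314×375×ln(0.199) = -3560 J.
Q = ΔU + W = -3560 J.
Net over both steps: W = 1270 J, Q = -3560 J, ΔU = -4830 J.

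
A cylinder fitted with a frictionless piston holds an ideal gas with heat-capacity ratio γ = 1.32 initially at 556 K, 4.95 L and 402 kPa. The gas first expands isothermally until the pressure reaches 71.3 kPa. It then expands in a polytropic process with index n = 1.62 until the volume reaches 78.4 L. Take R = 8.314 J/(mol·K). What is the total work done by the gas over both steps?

n = P₁V₁/(RT₁) = 402×4.95/(8.314×556) = 0.430 mol.
Step 1 — Isothermal: T stays 556 K; PV = const ⇒ V₂ = 27.9 L, P₂ = 71.3 kPa.
ΔU = 0 (ideal gas, T constant).
W = nRT ln(V₂/V₁) = 0.430×8.314×556×ln(5.64) = 3440 J.
Q = ΔU + W = 3440 J.
State after step 1: P = 71.3 kPa, V = 27.9 L, T = 556 K.
Step 2 — Polytropic n=1.62: T₂ = T₁(V₁/V₂)^(n−1) = 556×(0.356)^0.62 = 293 K; P₂ = P₁(V₁/V₂)^n = 13.4 kPa.
W = (P₁V₁−P₂V₂)/(n−1) = (71.3×27.9−13.4×78.4)/0.62 = 1520 J.
ΔU = nCvΔT = 0.430×26.0×(293−556) = -2940 J.
Q = ΔU + W = -1420 J.
Net over both steps: W = 4960 J, Q = 2020 J, ΔU = -2940 J.

4960 J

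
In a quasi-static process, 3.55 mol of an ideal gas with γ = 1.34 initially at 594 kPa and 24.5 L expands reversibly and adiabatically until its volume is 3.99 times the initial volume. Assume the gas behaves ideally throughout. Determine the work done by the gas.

16100 J

T₁ = P₁V₁/(nR) = 594×24.5/(3.55×8.314) = 493 K.
Adiabatic: TV^(γ−1) = const ⇒ T₂ = 493×(0.251)^0.340 = 308 K; PV^γ = const ⇒ P₂ = 93.0 kPa.
ΔU = nCvΔT = 3.55×24.5×(308−493) = -16100 J.
Q = 0 for an adiabatic process, so W = −ΔU = 16100 J.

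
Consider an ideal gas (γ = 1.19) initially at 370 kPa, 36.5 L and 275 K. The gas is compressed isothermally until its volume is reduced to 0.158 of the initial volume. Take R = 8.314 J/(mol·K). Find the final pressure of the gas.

2340 kPa

Isothermal: T stays 275 K; PV = const ⇒ V₂ = 5.77 L, P₂ = 2340 kPa.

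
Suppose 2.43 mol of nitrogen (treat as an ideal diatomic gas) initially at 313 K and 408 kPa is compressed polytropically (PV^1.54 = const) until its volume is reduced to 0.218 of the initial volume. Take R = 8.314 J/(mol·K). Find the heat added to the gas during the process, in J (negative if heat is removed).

V₁ = nRT₁/P₁ = 2.43×8.314×313/408 = 15.5 L.
Polytropic n=1.54: T₂ = T₁(V₁/V₂)^(n−1) = 313×(4.59)^0.54 = 712 K; P₂ = P₁(V₁/V₂)^n = 4260 kPa.
W = (P₁V₁−P₂V₂)/(n−1) = (408×15.5−4260×3.38)/0.54 = -14900 J.
ΔU = nCvΔT = 2.43×20.8×(712−313) = 20200 J.
Q = ΔU + W = 5230 J.

5230 J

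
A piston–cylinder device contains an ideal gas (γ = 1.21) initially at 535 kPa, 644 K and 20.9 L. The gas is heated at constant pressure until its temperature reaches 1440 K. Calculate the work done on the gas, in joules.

-13800 J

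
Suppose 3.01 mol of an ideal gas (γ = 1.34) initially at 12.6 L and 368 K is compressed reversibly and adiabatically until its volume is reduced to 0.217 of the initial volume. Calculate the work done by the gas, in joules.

-18400 J

P₁ = nRT₁/V₁ = 3.01×8.314×368/12.6 = 731 kPa.
Adiabatic: TV^(γ−1) = const ⇒ T₂ = 368×(4.61)^0.340 = 619 K; PV^γ = const ⇒ P₂ = 5660 kPa.
ΔU = nCvΔT = 3.01×24.5×(619−368) = 18400 J.
Q = 0 for an adiabatic process, so W = −ΔU = -18400 J.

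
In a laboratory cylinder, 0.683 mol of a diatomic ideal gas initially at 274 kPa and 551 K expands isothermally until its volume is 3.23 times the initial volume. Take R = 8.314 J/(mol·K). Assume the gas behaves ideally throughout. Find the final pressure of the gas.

V₁ = nRT₁/P₁ = 0.683×8.314×551/274 = 11.4 L.
Isothermal: T stays 551 K; PV = const ⇒ V₂ = 36.9 L, P₂ = 84.8 kPa.

84.8 kPa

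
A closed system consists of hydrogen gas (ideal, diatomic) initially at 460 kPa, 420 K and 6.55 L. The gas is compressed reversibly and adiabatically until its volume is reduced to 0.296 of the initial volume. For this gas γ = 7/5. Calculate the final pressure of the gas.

Adiabatic: TV^(γ−1) = const ⇒ T₂ = 420×(3.38)^0.400 = 683 K; PV^γ = const ⇒ P₂ = 2530 kPa.

2530 kPa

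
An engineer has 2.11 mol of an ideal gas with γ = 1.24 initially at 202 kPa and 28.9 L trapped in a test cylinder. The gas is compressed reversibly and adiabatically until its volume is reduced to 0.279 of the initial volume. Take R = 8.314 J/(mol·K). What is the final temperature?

452 K

T₁ = P₁V₁/(nR) = 202×28.9/(2.11×8.314) = 333 K.
Adiabatic: TV^(γ−1) = const ⇒ T₂ = 333×(3.58)^0.240 = 452 K; PV^γ = const ⇒ P₂ = 984 kPa.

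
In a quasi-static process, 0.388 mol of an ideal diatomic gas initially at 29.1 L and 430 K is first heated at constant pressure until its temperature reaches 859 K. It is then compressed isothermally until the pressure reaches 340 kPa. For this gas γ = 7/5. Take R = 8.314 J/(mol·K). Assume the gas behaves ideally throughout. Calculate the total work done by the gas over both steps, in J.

P₁ = nRT₁/V₁ = 0.388×8.314×430/29.1 = 47.7 kPa.
Step 1 — Isobaric: P stays 47.7 kPa; V/T = const ⇒ T₂ = 859 K, V₂ = 58.1 L.
W = PΔV = 47.7×(58.1−29.1) kPa·L = 1380 J.
ΔU = nCvΔT = 0.388×20.8×(859−430) = 3460 J.
Q = ΔU + W = nCpΔT = 4840 J.
State after step 1: P = 47.7 kPa, V = 58.1 L, T = 859 K.
Step 2 — Isothermal: T stays 859 K; PV = const ⇒ V₂ = 8.15 L, P₂ = 340 kPa.
ΔU = 0 (ideal gas, T constant).
W = nRT ln(V₂/V₁) = 0.388×8.314×859×ln(0.140) = -5440 J.
Q = ΔU + W = -5440 J.
Net over both steps: W = -4060 J, Q = -601 J, ΔU = 3460 J.

-4060 J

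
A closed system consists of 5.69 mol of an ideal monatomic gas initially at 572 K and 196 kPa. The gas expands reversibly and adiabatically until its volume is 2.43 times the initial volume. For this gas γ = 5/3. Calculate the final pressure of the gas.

44.6 kPa

V₁ = nRT₁/P₁ = 5.69×8.314×572/196 = 138 L.
Adiabatic: TV^(γ−1) = const ⇒ T₂ = 572×(0.412)^0.667 = 316 K; PV^γ = const ⇒ P₂ = 44.6 kPa.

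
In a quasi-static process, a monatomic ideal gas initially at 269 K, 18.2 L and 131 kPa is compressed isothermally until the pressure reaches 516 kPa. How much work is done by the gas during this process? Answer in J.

n = P₁V₁/(RT₁) = 131×18.2/(8.314×269) = 1.07 mol.
Isothermal: T stays 269 K; PV = const ⇒ V₂ = 4.62 L, P₂ = 516 kPa.
W = nRT ln(V₂/V₁) = 1.07×8.314×269×ln(0.254) = -3270 J.

-3270 J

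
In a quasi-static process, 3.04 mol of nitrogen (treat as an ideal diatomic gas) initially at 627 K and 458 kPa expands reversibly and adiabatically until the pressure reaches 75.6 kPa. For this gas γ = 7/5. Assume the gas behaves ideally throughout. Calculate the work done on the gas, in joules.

V₁ = nRT₁/P₁ = 3.04×8.314×627/458 = 34.6 L.
Adiabatic: T₂/T₁ = (P₂/P₁)^((γ−1)/γ) ⇒ T₂ = 627×(0.165)^0.286 = 375 K; V₂ = 125 L.
ΔU = nCvΔT = 3.04×20.8×(375−627) = -15900 J.
Q = 0 for an adiabatic process, so W = −ΔU = 15900 J.
Work done on the gas = −W_by = -15900 J.

-15900 J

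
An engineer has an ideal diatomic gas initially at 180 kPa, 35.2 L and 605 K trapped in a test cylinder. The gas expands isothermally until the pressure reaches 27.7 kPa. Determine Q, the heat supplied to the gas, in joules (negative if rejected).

n = P₁V₁/(RT₁) = 180×35.2/(8.314×605) = 1.26 mol.
Isothermal: T stays 605 K; PV = const ⇒ V₂ = 229 L, P₂ = 27.7 kPa.
ΔU = 0 (ideal gas, T constant).
W = nRT ln(V₂/V₁) = 1.26×8.314×605×ln(6.50) = 11900 J.
Q = ΔU + W = 11900 J.

11900 J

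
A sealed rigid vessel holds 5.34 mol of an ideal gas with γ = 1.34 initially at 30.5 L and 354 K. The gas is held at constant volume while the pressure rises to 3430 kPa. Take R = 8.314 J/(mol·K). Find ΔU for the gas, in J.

P₁ = nRT₁/V₁ = 5.34×8.314×354/30.5 = 515 kPa.
Isochoric: V stays 30.5 L; P/T = const ⇒ T₂ = 2360 K, P₂ = 3430 kPa.
For an ideal gas ΔU = nCvΔT with Cv = R/(γ−1) = 24.5 J/(mol·K).
ΔU = 5.34×24.5×(2360−354) = 261000 J.

261000 J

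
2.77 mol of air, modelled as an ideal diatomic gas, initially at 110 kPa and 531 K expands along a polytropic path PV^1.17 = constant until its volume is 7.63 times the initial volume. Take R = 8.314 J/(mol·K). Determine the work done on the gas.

-21000 J

V₁ = nRT₁/P₁ = 2.77×8.314×531/110 = 111 L.
Polytropic n=1.17: T₂ = T₁(V₁/V₂)^(n−1) = 531×(0.131)^0.17 = 376 K; P₂ = P₁(V₁/V₂)^n = 10.2 kPa.
W = (P₁V₁−P₂V₂)/(n−1) = (110×111−10.2×848)/0.17 = 21000 J.
Work done on the gas = −W_by = -21000 J.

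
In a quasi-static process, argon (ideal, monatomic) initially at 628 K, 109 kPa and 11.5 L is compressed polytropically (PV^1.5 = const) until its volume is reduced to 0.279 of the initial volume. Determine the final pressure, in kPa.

740 kPa

Polytropic n=1.5: T₂ = T₁(V₁/V₂)^(n−1) = 628×(3.58)^0.50 = 1190 K; P₂ = P₁(V₁/V₂)^n = 740 kPa.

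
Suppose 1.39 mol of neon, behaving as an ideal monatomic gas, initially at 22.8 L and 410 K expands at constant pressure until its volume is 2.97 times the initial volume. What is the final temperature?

P₁ = nRT₁/V₁ = 1.39×8.314×410/22.8 = 208 kPa.
Isobaric: P stays 208 kPa; V/T = const ⇒ T₂ = 1220 K, V₂ = 67.7 L.

1220 K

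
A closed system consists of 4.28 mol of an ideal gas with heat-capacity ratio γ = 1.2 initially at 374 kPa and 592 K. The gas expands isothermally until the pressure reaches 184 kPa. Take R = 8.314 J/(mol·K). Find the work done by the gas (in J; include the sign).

V₁ = nRT₁/P₁ = 4.28×8.314×592/374 = 56.3 L.
Isothermal: T stays 592 K; PV = const ⇒ V₂ = 114 L, P₂ = 184 kPa.
W = nRT ln(V₂/V₁) = 4.28×8.314×592×ln(2.03) = 14900 J.

14900 J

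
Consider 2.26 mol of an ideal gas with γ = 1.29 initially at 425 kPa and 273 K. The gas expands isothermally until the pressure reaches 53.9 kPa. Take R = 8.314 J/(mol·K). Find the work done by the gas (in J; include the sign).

V₁ = nRT₁/P₁ = 2.26×8.314×273/425 = 12.1 L.
Isothermal: T stays 273 K; PV = const ⇒ V₂ = 95.2 L, P₂ = 53.9 kPa.
W = nRT ln(V₂/V₁) = 2.26×8.314×273×ln(7.88) = 10600 J.

10600 J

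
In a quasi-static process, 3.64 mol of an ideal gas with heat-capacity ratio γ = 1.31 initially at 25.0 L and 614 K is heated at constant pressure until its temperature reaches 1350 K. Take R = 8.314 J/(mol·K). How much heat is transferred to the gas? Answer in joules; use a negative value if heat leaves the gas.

P₁ = nRT₁/V₁ = 3.64×8.314×614/25.0 = 743 kPa.
Isobaric: P stays 743 kPa; V/T = const ⇒ T₂ = 1350 K, V₂ = 55.0 L.
W = PΔV = 743×(55.0−25.0) kPa·L = 22300 J.
ΔU = nCvΔT = 3.64×26.8×(1350−614) = 71900 J.
Q = ΔU + W = nCpΔT = 94100 J.

94100 J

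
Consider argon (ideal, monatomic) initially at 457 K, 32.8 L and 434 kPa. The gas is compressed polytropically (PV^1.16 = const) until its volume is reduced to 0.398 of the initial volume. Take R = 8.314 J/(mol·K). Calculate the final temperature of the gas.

Polytropic n=1.16: T₂ = T₁(V₁/V₂)^(n−1) = 457×(2.51)^0.16 = 530 K; P₂ = P₁(V₁/V₂)^n = 1260 kPa.

530 K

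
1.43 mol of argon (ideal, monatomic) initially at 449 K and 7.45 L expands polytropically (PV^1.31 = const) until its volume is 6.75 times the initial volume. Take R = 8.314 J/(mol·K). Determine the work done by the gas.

7690 J

P₁ = nRT₁/V₁ = 1.43×8.314×449/7.45 = 717 kPa.
Polytropic n=1.31: T₂ = T₁(V₁/V₂)^(n−1) = 449×(0.148)^0.31 = 248 K; P₂ = P₁(V₁/V₂)^n = 58.7 kPa.
W = (P₁V₁−P₂V₂)/(n−1) = (717×7.45−58.7×50.3)/0.31 = 7690 J.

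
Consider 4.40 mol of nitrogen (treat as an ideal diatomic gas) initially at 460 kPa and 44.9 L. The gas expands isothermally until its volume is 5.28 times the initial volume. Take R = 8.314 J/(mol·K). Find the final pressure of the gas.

T₁ = P₁V₁/(nR) = 460×44.9/(4.40×8.314) = 565 K.
Isothermal: T stays 565 K; PV = const ⇒ V₂ = 237 L, P₂ = 87.1 kPa.

87.1 kPa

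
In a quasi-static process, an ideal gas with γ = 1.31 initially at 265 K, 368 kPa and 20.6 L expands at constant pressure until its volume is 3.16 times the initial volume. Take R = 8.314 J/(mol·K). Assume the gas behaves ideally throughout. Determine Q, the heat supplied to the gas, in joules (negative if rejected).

n = P₁V₁/(RT₁) = 368×20.6/(8.314×265) = 3.44 mol.
Isobaric: P stays 368 kPa; V/T = const ⇒ T₂ = 837 K, V₂ = 65.1 L.
W = PΔV = 368×(65.1−20.6) kPa·L = 16400 J.
ΔU = nCvΔT = 3.44×26.8×(837−265) = 52800 J.
Q = ΔU + W = nCpΔT = 69200 J.

69200 J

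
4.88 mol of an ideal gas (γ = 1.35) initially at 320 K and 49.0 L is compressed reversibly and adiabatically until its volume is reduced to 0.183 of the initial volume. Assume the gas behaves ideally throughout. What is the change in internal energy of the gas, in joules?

30100 J

P₁ = nRT₁/V₁ = 4.88×8.314×320/49.0 = 265 kPa.
Adiabatic: TV^(γ−1) = const ⇒ T₂ = 320×(5.46)^0.350 = 580 K; PV^γ = const ⇒ P₂ = 2620 kPa.
For an ideal gas ΔU = nCvΔT with Cv = R/(γ−1) = 23.8 J/(mol·K).
ΔU = 4.88×23.8×(580−320) = 30100 J.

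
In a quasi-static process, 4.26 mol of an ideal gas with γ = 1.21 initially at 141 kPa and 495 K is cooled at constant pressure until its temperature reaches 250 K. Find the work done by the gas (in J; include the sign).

V₁ = nRT₁/P₁ = 4.26×8.314×495/141 = 124 L.
Isobaric: P stays 141 kPa; V/T = const ⇒ T₂ = 250 K, V₂ = 62.8 L.
W = PΔV = 141×(62.8−124) kPa·L = -8680 J.

-8680 J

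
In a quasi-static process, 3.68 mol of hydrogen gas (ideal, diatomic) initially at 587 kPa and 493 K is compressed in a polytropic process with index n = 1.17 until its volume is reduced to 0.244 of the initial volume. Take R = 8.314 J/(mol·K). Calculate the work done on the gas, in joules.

24000 J

V₁ = nRT₁/P₁ = 3.68×8.314×493/587 = 25.7 L.
Polytropic n=1.17: T₂ = T₁(V₁/V₂)^(n−1) = 493×(4.10)^0.17 = 627 K; P₂ = P₁(V₁/V₂)^n = 3060 kPa.
W = (P₁V₁−P₂V₂)/(n−1) = (587×25.7−3060×6.27)/0.17 = -24000 J.
Work done on the gas = −W_by = 24000 J.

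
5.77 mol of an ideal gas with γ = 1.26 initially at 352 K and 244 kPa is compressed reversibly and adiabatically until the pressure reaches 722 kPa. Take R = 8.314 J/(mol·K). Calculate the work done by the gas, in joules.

-16300 J

V₁ = nRT₁/P₁ = 5.77×8.314×352/244 = 69.2 L.
Adiabatic: T₂/T₁ = (P₂/P₁)^((γ−1)/γ) ⇒ T₂ = 352×(2.96)^0.206 = 440 K; V₂ = 29.3 L.
ΔU = nCvΔT = 5.77×32.0×(440−352) = 16300 J.
Q = 0 for an adiabatic process, so W = −ΔU = -16300 J.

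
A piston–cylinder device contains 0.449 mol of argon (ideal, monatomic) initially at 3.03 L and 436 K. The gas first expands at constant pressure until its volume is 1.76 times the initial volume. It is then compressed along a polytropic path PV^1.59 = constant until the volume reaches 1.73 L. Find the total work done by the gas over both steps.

P₁ = nRT₁/V₁ = 0.449×8.314×436/3.03 = 537 kPa.
Step 1 — Isobaric: P stays 537 kPa; V/T = const ⇒ T₂ = 767 K, V₂ = 5.33 L.
W = PΔV = 537×(5.33−3.03) kPa·L = 1240 J.
ΔU = nCvΔT = 0.449×12.5×(767−436) = 1860 J.
Q = ΔU + W = nCpΔT = 3090 J.
State after step 1: P = 537 kPa, V = 5.33 L, T = 767 K.
Step 2 — Polytropic n=1.59: T₂ = T₁(V₁/V₂)^(n−1) = 767×(3.08)^0.59 = 1490 K; P₂ = P₁(V₁/V₂)^n = 3220 kPa.
W = (P₁V₁−P₂V₂)/(n−1) = (537×5.33−3220×1.73)/0.59 = -4580 J.
ΔU = nCvΔT = 0.449×12.5×(1490−767) = 4050 J.
Q = ΔU + W = -526 J.
Net over both steps: W = -3340 J, Q = 2570 J, ΔU = 5910 J.

-3340 J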